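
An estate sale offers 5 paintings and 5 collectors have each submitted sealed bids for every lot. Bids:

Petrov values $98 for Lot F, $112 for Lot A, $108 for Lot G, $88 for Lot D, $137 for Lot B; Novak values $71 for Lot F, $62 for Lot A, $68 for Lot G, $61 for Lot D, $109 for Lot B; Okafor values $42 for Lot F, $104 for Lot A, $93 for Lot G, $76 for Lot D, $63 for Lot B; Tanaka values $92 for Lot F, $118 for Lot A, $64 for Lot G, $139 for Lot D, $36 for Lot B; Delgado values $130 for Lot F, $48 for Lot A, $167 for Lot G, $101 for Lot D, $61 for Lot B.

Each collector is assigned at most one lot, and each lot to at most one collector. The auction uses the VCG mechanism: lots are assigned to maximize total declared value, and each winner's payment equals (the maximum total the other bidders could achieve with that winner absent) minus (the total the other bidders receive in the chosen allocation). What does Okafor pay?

Efficient allocation: Petrov→Lot B ($137), Novak→Lot F ($71), Okafor→Lot A ($104), Tanaka→Lot D ($139), Delgado→Lot G ($167); total welfare W = $618.
Okafor receives Lot A at value $104, so the others get W − 104 = $514.
Without Okafor: best allocation of the remaining 4 bidders over all 5 lots is Petrov→Lot A ($112), Novak→Lot B ($109), Tanaka→Lot D ($139), Delgado→Lot G ($167), total $527.
VCG payment = (others' best without Okafor) − (others' welfare with Okafor) = 527 − 514 = $13.

Okafor pays $13.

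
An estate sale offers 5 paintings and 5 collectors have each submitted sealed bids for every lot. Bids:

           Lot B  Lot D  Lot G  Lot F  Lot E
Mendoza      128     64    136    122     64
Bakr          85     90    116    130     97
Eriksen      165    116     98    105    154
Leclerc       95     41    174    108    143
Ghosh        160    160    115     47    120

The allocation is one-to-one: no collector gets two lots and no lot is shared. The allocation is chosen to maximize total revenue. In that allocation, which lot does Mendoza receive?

Optimal: Mendoza→Lot B ($128), Bakr→Lot F ($130), Eriksen→Lot E ($154), Leclerc→Lot G ($174), Ghosh→Lot D ($160) — total 128+130+154+174+160 = $746.
Column-greedy (each lot in turn goes to its best remaining collector) gives $693, worse by 53.
Swapping Mendoza↔Ghosh (Mendoza→Lot D $64, Ghosh→Lot B $160) loses 64.
Mendoza's own top lot is Lot G ($136), but forcing Mendoza→Lot G and reassigning the rest optimally gives only $734 — worse by 12.

Mendoza receives Lot B.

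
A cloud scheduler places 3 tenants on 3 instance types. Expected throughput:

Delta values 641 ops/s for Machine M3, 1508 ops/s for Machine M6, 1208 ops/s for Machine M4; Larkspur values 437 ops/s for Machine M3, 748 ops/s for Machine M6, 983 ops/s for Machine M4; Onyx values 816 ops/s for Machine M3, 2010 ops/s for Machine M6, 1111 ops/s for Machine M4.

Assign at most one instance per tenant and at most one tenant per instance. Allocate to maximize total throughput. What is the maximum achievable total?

Maximum total: 3655 ops/s

Optimal: Delta→Machine M4 (1208 ops/s), Larkspur→Machine M3 (437 ops/s), Onyx→Machine M6 (2010 ops/s) — total 1208+437+2010 = 3655 ops/s.
Next-best assignment: Delta→Machine M3, Larkspur→Machine M4, Onyx→Machine M6 = 3634 ops/s.
Swapping Onyx↔Larkspur (Onyx→Machine M3 816 ops/s, Larkspur→Machine M6 748 ops/s) loses 883.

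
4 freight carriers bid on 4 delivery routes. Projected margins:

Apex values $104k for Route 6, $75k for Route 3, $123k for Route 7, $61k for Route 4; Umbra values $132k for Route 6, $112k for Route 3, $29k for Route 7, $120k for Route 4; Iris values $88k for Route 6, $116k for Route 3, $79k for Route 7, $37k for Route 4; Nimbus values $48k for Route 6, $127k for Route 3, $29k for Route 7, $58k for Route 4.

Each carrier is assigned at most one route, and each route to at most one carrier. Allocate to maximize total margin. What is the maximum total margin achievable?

Optimal: Apex→Route 7 ($123k), Umbra→Route 4 ($120k), Iris→Route 6 ($88k), Nimbus→Route 3 ($127k) — total 123+120+88+127 = $458k.
Checked against all permutations: $458k is optimal.

Maximum total: $458k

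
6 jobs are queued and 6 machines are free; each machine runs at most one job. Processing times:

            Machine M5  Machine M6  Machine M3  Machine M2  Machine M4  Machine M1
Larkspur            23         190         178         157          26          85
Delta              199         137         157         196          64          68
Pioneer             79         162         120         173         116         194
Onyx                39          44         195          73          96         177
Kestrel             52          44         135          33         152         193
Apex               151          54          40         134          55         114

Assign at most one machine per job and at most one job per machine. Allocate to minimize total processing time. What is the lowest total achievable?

This is the linear assignment problem.
Optimal: Larkspur→Machine M4 (26 min), Delta→Machine M1 (68 min), Pioneer→Machine M5 (79 min), Onyx→Machine M6 (44 min), Kestrel→Machine M2 (33 min), Apex→Machine M3 (40 min) — total 26+68+79+44+33+40 = 290 min.
Row-greedy (each job in turn takes its cheapest remaining machine) gives 398 min, worse by 108.
Next-best assignment: Larkspur→Machine M5, Delta→Machine M1, Pioneer→Machine M4, Onyx→Machine M6, Kestrel→Machine M2, Apex→Machine M3 = 324 min.

Minimum total: 290 min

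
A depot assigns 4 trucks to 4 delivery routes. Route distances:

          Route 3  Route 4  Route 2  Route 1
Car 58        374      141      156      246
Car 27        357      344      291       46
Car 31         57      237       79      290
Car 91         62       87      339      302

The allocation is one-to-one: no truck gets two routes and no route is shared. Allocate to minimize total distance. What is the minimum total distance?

Minimum total: 328 km

This is the linear assignment problem.
Optimal: Car 58→Route 4 (141 km), Car 27→Route 1 (46 km), Car 31→Route 2 (79 km), Car 91→Route 3 (62 km) — total 141+46+79+62 = 328 km.
Column-greedy (each route in turn goes to its cheapest remaining truck) gives 346 km, worse by 18.
Next-best assignment: Car 58→Route 2, Car 27→Route 1, Car 31→Route 3, Car 91→Route 4 = 346 km.
Swapping Car 31↔Car 58 (Car 31→Route 4 237 km, Car 58→Route 2 156 km) adds 173.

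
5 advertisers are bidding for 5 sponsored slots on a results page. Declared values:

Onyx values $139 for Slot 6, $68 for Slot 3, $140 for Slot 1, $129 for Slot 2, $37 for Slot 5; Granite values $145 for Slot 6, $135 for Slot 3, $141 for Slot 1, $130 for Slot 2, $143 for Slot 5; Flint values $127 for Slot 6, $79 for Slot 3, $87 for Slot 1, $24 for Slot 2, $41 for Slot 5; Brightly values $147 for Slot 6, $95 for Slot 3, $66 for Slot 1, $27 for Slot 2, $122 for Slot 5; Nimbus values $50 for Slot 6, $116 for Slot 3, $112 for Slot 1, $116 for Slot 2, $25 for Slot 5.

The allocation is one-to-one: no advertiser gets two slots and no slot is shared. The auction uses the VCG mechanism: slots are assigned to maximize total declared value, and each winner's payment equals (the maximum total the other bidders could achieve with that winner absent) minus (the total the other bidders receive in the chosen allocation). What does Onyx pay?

Efficient allocation: Onyx→Slot 1 ($140), Granite→Slot 3 ($135), Flint→Slot 6 ($127), Brightly→Slot 5 ($122), Nimbus→Slot 2 ($116); total welfare W = $640.
Onyx receives Slot 1 at value $140, so the others get W − 140 = $500.
Without Onyx: best allocation of the remaining 4 bidders over all 5 slots is Granite→Slot 1 ($141), Flint→Slot 6 ($127), Brightly→Slot 5 ($122), Nimbus→Slot 3 ($116), total $506.
VCG payment = (others' best without Onyx) − (others' welfare with Onyx) = 506 − 500 = $6.

Onyx pays $6.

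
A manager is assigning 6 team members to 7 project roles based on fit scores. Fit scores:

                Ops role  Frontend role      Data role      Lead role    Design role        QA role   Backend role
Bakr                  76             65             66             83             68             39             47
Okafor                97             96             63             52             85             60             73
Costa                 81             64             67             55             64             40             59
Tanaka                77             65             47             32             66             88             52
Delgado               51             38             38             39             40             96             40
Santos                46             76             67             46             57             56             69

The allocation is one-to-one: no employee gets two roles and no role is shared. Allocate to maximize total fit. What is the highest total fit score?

This is the linear assignment problem.
Optimal: Bakr→Lead role (83 pts), Okafor→Frontend role (96 pts), Costa→Ops role (81 pts), Tanaka→Design role (66 pts), Delgado→QA role (96 pts), Santos→Backend role (69 pts) — total 83+96+81+66+96+69 = 491 pts.
Column-greedy (each role in turn goes to its best remaining employee) gives 485 pts, worse by 6.
Every other assignment is strictly worse.

Max total: 491 pts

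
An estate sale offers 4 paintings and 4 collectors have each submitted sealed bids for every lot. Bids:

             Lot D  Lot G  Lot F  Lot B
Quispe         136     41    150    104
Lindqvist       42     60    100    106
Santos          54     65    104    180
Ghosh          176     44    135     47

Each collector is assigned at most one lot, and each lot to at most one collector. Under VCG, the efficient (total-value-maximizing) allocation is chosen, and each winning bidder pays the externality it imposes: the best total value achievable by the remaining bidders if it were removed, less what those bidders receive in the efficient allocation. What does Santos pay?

Santos pays $46.

Efficient allocation: Quispe→Lot F ($150), Lindqvist→Lot G ($60), Santos→Lot B ($180), Ghosh→Lot D ($176); total welfare W = $566.
Santos receives Lot B at value $180, so the others get W − 180 = $386.
Without Santos: best allocation of the remaining 3 bidders over all 4 lots is Quispe→Lot F ($150), Lindqvist→Lot B ($106), Ghosh→Lot D ($176), total $432.
VCG payment = (others' best without Santos) − (others' welfare with Santos) = 432 − 386 = $46.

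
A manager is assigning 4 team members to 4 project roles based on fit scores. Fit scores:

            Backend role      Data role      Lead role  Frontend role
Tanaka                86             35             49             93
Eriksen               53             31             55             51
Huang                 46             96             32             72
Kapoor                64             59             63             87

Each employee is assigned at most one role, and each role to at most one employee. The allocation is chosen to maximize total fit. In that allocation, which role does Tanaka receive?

Optimal: Tanaka→Backend role (86 pts), Eriksen→Lead role (55 pts), Huang→Data role (96 pts), Kapoor→Frontend role (87 pts) — total 86+55+96+87 = 324 pts.
Max-entry greedy (repeatedly take the single best remaining cell) gives 308 pts, worse by 16.
Swapping Kapoor↔Eriksen (Kapoor→Lead role 63 pts, Eriksen→Frontend role 51 pts) loses 28.
Every other assignment is strictly worse.
Tanaka's own top role is Frontend role (93 pts), but forcing Tanaka→Frontend role and reassigning the rest optimally gives only 308 pts — worse by 16.

Tanaka receives Backend role.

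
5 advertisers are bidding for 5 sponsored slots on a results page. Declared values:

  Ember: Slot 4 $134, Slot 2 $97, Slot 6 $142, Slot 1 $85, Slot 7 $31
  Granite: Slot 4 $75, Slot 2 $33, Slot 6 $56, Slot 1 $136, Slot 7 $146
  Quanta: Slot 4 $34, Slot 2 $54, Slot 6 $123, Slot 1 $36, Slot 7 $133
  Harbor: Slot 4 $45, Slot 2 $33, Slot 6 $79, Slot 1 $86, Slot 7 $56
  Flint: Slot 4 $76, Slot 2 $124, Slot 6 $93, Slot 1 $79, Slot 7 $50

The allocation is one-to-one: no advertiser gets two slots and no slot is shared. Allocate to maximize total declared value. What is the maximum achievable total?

Max total: $613

Optimal: Ember→Slot 4 ($134), Granite→Slot 7 ($146), Quanta→Slot 6 ($123), Harbor→Slot 1 ($86), Flint→Slot 2 ($124) — total 134+146+123+86+124 = $613.
Column-greedy (each slot in turn goes to its best remaining advertiser) gives $573, worse by 40.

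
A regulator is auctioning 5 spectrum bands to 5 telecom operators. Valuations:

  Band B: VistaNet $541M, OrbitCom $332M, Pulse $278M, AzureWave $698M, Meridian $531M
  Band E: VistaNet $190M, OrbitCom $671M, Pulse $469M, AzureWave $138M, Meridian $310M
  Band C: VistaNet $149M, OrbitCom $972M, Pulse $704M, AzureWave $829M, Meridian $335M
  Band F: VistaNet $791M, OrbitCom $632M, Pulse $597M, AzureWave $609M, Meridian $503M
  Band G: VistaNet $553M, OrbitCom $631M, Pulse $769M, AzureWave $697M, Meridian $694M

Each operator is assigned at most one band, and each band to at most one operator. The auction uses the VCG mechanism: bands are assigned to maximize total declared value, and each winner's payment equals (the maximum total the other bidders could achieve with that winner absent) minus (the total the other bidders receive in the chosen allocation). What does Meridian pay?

Meridian pays $300M.

Efficient allocation: VistaNet→Band F ($791M), OrbitCom→Band C ($972M), Pulse→Band E ($469M), AzureWave→Band B ($698M), Meridian→Band G ($694M); total welfare W = $3624M.
Meridian receives Band G at value $694M, so the others get W − 694 = $2930M.
Without Meridian: best allocation of the remaining 4 bidders over all 5 bands is VistaNet→Band F ($791M), OrbitCom→Band C ($972M), Pulse→Band G ($769M), AzureWave→Band B ($698M), total $3230M.
VCG payment = (others' best without Meridian) − (others' welfare with Meridian) = 3230 − 2930 = $300M.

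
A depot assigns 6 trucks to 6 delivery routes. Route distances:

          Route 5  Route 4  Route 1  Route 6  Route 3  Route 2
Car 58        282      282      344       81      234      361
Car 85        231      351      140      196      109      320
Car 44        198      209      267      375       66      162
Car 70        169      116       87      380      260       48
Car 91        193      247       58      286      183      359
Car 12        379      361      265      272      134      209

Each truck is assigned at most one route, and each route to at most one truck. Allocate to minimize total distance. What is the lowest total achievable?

Treat this as an assignment problem: match each truck to one route.
Optimal: Car 58→Route 6 (81 km), Car 85→Route 5 (231 km), Car 44→Route 4 (209 km), Car 70→Route 2 (48 km), Car 91→Route 1 (58 km), Car 12→Route 3 (134 km) — total 81+231+209+48+58+134 = 761 km.

Min total: 761 km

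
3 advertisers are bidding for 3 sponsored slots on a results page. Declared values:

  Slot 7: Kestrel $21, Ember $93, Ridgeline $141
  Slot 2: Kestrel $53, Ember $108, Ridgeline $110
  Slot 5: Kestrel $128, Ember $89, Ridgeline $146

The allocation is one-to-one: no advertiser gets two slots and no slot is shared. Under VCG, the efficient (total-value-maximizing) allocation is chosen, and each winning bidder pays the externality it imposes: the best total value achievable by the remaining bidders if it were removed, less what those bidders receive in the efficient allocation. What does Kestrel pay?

Kestrel pays $5.

Efficient allocation: Kestrel→Slot 5 ($128), Ember→Slot 2 ($108), Ridgeline→Slot 7 ($141); total welfare W = $377.
Kestrel receives Slot 5 at value $128, so the others get W − 128 = $249.
Without Kestrel: best allocation of the remaining 2 bidders over all 3 slots is Ember→Slot 2 ($108), Ridgeline→Slot 5 ($146), total $254.
VCG payment = (others' best without Kestrel) − (others' welfare with Kestrel) = 254 − 249 = $5.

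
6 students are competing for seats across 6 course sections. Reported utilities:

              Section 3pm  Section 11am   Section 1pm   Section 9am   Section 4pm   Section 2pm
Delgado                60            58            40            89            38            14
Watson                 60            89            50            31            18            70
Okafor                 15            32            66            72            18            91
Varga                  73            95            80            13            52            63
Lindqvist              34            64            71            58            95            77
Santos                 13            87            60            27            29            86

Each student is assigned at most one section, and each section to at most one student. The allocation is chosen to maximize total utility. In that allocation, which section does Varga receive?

Varga receives Section 1pm.

Optimal: Delgado→Section 9am (89 points), Watson→Section 3pm (60 points), Okafor→Section 2pm (91 points), Varga→Section 1pm (80 points), Lindqvist→Section 4pm (95 points), Santos→Section 11am (87 points) — total 89+60+91+80+95+87 = 502 points.
Row-greedy (each student in turn takes its best remaining section) gives 457 points, worse by 45.
Next-best assignment: Delgado→Section 9am, Watson→Section 11am, Okafor→Section 1pm, Varga→Section 3pm, Lindqvist→Section 4pm, Santos→Section 2pm = 498 points.
No other one-to-one assignment exceeds 502 points.
Varga's own top section is Section 11am (95 points), but forcing Varga→Section 11am and reassigning the rest optimally gives only 491 points — worse by 11.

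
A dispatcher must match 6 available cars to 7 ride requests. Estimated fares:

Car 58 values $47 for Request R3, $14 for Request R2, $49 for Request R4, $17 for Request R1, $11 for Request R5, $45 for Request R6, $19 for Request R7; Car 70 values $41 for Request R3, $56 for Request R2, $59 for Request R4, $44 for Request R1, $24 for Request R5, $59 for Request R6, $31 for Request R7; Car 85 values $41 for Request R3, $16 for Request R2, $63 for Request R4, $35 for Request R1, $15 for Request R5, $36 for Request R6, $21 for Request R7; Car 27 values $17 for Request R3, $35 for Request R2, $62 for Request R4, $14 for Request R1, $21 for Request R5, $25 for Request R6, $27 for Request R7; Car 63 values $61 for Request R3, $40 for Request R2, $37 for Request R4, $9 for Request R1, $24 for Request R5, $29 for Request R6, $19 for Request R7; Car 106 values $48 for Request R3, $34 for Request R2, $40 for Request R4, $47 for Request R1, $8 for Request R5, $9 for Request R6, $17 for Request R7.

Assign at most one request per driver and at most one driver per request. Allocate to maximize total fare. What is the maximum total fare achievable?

Max total: $299

Optimal: Car 58→Request R6 ($45), Car 70→Request R2 ($56), Car 85→Request R4 ($63), Car 27→Request R7 ($27), Car 63→Request R3 ($61), Car 106→Request R1 ($47) — total 45+56+63+27+61+47 = $299.
Row-greedy (each driver in turn takes its best remaining request) gives $255, worse by 44.
Swapping Car 27↔Car 63 (Car 27→Request R3 $17, Car 63→Request R7 $19) loses 52.
No other one-to-one assignment exceeds $299.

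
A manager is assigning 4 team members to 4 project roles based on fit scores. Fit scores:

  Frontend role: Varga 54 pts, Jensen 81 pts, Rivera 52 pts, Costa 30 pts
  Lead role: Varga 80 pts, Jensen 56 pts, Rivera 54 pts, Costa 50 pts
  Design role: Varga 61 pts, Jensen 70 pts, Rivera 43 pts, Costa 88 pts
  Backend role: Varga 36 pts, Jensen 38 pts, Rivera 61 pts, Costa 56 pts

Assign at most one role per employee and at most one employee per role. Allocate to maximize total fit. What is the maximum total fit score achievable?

Maximum total: 310 pts

Optimal: Varga→Lead role (80 pts), Jensen→Frontend role (81 pts), Rivera→Backend role (61 pts), Costa→Design role (88 pts) — total 80+81+61+88 = 310 pts.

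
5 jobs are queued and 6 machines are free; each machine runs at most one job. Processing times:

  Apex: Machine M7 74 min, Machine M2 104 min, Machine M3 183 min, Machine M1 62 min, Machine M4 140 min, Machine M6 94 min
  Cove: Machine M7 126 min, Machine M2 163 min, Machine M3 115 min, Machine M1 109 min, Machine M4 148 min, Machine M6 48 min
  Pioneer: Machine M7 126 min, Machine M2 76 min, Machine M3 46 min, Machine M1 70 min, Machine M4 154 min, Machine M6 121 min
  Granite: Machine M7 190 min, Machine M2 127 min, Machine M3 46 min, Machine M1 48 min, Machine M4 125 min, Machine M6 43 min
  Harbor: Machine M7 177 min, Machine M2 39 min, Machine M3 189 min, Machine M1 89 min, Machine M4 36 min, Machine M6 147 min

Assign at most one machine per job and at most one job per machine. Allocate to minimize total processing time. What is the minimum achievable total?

Optimal: Apex→Machine M7 (74 min), Cove→Machine M6 (48 min), Pioneer→Machine M3 (46 min), Granite→Machine M1 (48 min), Harbor→Machine M4 (36 min) — total 74+48+46+48+36 = 252 min.
Min-entry greedy (repeatedly take the single cheapest remaining cell) gives 313 min, worse by 61.
Next-best assignment: Apex→Machine M7, Cove→Machine M6, Pioneer→Machine M3, Granite→Machine M1, Harbor→Machine M2 = 255 min.
Swapping Granite↔Cove (Granite→Machine M6 43 min, Cove→Machine M1 109 min) adds 56.
No other one-to-one assignment undercuts 252 min.

Min total: 252 min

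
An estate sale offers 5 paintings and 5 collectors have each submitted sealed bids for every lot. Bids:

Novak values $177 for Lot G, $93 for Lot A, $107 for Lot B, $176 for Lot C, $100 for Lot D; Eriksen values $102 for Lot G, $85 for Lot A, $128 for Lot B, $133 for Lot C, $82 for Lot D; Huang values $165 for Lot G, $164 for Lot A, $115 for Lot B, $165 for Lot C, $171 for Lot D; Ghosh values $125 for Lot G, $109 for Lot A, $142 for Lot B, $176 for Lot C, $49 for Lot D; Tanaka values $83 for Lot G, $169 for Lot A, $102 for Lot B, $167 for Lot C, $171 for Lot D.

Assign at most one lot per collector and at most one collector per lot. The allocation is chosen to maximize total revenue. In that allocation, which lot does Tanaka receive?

Optimal: Novak→Lot G ($177), Eriksen→Lot B ($128), Huang→Lot D ($171), Ghosh→Lot C ($176), Tanaka→Lot A ($169) — total 177+128+171+176+169 = $821.
Column-greedy (each lot in turn goes to its best remaining collector) gives $735, worse by 86.
Tanaka's own top lot is Lot D ($171), but forcing Tanaka→Lot D and reassigning the rest optimally gives only $816 — worse by 5.

Tanaka receives Lot A.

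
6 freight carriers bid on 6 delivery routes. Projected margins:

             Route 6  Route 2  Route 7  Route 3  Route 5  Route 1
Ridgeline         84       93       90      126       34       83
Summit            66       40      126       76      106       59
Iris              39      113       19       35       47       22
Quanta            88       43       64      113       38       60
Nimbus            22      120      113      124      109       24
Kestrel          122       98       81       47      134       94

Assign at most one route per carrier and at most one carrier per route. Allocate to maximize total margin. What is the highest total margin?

Maximum total: $668k

Optimal: Ridgeline→Route 1 ($83k), Summit→Route 7 ($126k), Iris→Route 2 ($113k), Quanta→Route 6 ($88k), Nimbus→Route 3 ($124k), Kestrel→Route 5 ($134k) — total 83+126+113+88+124+134 = $668k.
Next-best assignment: Ridgeline→Route 1, Summit→Route 7, Iris→Route 2, Quanta→Route 3, Nimbus→Route 5, Kestrel→Route 6 = $666k.
Swapping Iris↔Nimbus (Iris→Route 3 $35k, Nimbus→Route 2 $120k) loses 82.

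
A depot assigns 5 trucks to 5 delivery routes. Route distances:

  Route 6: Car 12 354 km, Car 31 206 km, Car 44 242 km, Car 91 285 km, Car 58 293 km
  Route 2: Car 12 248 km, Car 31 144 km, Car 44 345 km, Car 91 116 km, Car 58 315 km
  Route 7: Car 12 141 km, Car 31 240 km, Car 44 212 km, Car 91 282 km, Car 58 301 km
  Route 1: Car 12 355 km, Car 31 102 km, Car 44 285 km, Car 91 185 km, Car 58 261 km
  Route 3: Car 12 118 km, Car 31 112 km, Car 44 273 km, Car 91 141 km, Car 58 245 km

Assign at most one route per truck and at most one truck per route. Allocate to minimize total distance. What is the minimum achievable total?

Minimum total: 841 km

Optimal: Car 12→Route 3 (118 km), Car 31→Route 1 (102 km), Car 44→Route 7 (212 km), Car 91→Route 2 (116 km), Car 58→Route 6 (293 km) — total 118+102+212+116+293 = 841 km.
Column-greedy (each route in turn goes to its cheapest remaining truck) gives 997 km, worse by 156.
Swapping Car 58↔Car 91 (Car 58→Route 2 315 km, Car 91→Route 6 285 km) adds 191.
No other one-to-one assignment undercuts 841 km.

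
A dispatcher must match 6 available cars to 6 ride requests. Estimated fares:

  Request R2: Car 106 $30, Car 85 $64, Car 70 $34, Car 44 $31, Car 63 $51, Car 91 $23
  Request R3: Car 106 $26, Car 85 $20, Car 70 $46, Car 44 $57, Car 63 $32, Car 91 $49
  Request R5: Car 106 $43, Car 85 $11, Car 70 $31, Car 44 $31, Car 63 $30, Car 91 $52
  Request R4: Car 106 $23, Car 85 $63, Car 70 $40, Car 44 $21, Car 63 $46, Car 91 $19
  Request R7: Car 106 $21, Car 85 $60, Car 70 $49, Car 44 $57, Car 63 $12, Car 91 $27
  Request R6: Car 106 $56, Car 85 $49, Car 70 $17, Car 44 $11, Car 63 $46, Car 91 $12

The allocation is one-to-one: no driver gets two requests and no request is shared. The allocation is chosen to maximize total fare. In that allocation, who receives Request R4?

Optimal: Car 106→Request R6 ($56), Car 85→Request R4 ($63), Car 70→Request R7 ($49), Car 44→Request R3 ($57), Car 63→Request R2 ($51), Car 91→Request R5 ($52) — total 56+63+49+57+51+52 = $328.
Row-greedy (each driver in turn takes its best remaining request) gives $324, worse by 4.
Next-best assignment: Car 106→Request R6, Car 85→Request R4, Car 70→Request R3, Car 44→Request R7, Car 63→Request R2, Car 91→Request R5 = $325.
Checked against all permutations: $328 is optimal.
Car 85's own top request is Request R2 ($64), but forcing Car 85→Request R2 and reassigning the rest optimally gives only $324 — worse by 4.

Car 85 receives Request R4.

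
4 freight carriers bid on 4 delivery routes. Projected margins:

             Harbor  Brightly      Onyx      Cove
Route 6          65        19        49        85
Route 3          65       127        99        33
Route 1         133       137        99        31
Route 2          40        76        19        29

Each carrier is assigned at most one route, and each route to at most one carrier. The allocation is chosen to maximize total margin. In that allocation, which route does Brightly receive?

This is the linear assignment problem.
Optimal: Harbor→Route 1 ($133k), Brightly→Route 2 ($76k), Onyx→Route 3 ($99k), Cove→Route 6 ($85k) — total 133+76+99+85 = $393k.
Row-greedy (each carrier in turn takes its best remaining route) gives $338k, worse by 55.
No other one-to-one assignment exceeds $393k.
Brightly's own top route is Route 1 ($137k), but forcing Brightly→Route 1 and reassigning the rest optimally gives only $361k — worse by 32.

Brightly receives Route 2.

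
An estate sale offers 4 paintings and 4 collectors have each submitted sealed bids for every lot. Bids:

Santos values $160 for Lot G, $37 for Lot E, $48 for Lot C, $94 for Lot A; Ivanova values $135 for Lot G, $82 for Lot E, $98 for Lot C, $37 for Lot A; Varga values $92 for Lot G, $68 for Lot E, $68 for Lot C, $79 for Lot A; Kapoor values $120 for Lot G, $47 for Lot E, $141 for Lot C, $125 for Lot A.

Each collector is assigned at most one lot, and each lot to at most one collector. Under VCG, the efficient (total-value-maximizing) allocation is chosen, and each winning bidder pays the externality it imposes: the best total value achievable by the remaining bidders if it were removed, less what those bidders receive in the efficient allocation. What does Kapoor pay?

Efficient allocation: Santos→Lot G ($160), Ivanova→Lot E ($82), Varga→Lot A ($79), Kapoor→Lot C ($141); total welfare W = $462.
Kapoor receives Lot C at value $141, so the others get W − 141 = $321.
Without Kapoor: best allocation of the remaining 3 bidders over all 4 lots is Santos→Lot G ($160), Ivanova→Lot C ($98), Varga→Lot A ($79), total $337.
VCG payment = (others' best without Kapoor) − (others' welfare with Kapoor) = 337 − 321 = $16.

Kapoor pays $16.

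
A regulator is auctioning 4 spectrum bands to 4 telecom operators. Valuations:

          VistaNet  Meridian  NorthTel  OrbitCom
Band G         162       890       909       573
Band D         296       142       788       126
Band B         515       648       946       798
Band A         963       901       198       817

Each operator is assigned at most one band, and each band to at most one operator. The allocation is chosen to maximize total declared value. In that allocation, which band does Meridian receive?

Meridian receives Band G.

Treat this as an assignment problem: match each operator to one band.
Optimal: VistaNet→Band A ($963M), Meridian→Band G ($890M), NorthTel→Band D ($788M), OrbitCom→Band B ($798M) — total 963+890+788+798 = $3439M.
Row-greedy (each operator in turn takes its best remaining band) gives $2925M, worse by 514.
Next-best assignment: VistaNet→Band B, Meridian→Band G, NorthTel→Band D, OrbitCom→Band A = $3010M.
Meridian's own top band is Band A ($901M), but forcing Meridian→Band A and reassigning the rest optimally gives only $2904M — worse by 535.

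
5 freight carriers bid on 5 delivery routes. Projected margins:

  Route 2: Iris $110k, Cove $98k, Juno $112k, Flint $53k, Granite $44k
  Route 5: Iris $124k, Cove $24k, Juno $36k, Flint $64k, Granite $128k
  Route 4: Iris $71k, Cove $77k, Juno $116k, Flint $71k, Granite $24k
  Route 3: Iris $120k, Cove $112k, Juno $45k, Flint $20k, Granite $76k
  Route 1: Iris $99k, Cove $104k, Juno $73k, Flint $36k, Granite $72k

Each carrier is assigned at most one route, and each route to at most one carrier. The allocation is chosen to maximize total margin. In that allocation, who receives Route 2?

This is a one-to-one assignment (maximum-weight bipartite matching).
Optimal: Iris→Route 3 ($120k), Cove→Route 1 ($104k), Juno→Route 2 ($112k), Flint→Route 4 ($71k), Granite→Route 5 ($128k) — total 120+104+112+71+128 = $535k.
Column-greedy (each route in turn goes to its best remaining carrier) gives $473k, worse by 62.
Juno's own top route is Route 4 ($116k), but forcing Juno→Route 4 and reassigning the rest optimally gives only $521k — worse by 14.

Juno receives Route 2.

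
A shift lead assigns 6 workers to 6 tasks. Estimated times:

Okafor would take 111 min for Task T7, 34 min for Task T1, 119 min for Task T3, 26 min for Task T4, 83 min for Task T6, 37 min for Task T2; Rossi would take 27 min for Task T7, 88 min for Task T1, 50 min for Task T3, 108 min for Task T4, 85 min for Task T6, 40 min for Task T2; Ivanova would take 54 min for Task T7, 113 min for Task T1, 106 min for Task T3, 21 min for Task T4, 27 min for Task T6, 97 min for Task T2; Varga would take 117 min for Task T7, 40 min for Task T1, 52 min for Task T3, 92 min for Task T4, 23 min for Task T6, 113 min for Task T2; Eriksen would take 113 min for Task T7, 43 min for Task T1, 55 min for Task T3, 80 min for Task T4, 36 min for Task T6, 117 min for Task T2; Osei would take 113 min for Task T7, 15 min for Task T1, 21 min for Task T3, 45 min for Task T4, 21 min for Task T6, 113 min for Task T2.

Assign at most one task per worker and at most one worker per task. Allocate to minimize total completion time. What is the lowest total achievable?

Treat this as an assignment problem: match each worker to one task.
Optimal: Okafor→Task T2 (37 min), Rossi→Task T7 (27 min), Ivanova→Task T4 (21 min), Varga→Task T6 (23 min), Eriksen→Task T1 (43 min), Osei→Task T3 (21 min) — total 37+27+21+23+43+21 = 172 min.
Row-greedy (each worker in turn takes its cheapest remaining task) gives 288 min, worse by 116.
Swapping Osei↔Varga (Osei→Task T6 21 min, Varga→Task T3 52 min) adds 29.

Min total: 172 min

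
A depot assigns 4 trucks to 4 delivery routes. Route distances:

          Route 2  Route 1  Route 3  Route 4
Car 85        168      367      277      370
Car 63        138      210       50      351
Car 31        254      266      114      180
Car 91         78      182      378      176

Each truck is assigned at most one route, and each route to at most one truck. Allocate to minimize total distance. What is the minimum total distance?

Optimal: Car 85→Route 2 (168 km), Car 63→Route 3 (50 km), Car 31→Route 4 (180 km), Car 91→Route 1 (182 km) — total 168+50+180+182 = 580 km.
Column-greedy (each route in turn goes to its cheapest remaining truck) gives 772 km, worse by 192.
Next-best assignment: Car 85→Route 2, Car 63→Route 3, Car 31→Route 1, Car 91→Route 4 = 660 km.
Swapping Car 63↔Car 31 (Car 63→Route 4 351 km, Car 31→Route 3 114 km) adds 235.
Every other assignment is strictly worse.

Min total: 580 km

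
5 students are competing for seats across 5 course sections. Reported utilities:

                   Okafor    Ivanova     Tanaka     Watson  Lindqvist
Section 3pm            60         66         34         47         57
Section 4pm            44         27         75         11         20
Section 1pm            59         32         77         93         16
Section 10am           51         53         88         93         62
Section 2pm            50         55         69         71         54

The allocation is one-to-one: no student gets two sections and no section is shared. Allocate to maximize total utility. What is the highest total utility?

Optimal: Okafor→Section 1pm (59 points), Ivanova→Section 3pm (66 points), Tanaka→Section 4pm (75 points), Watson→Section 10am (93 points), Lindqvist→Section 2pm (54 points) — total 59+66+75+93+54 = 347 points.
Row-greedy (each student in turn takes its best remaining section) gives 316 points, worse by 31.
Every other assignment is strictly worse.

Maximum total: 347 points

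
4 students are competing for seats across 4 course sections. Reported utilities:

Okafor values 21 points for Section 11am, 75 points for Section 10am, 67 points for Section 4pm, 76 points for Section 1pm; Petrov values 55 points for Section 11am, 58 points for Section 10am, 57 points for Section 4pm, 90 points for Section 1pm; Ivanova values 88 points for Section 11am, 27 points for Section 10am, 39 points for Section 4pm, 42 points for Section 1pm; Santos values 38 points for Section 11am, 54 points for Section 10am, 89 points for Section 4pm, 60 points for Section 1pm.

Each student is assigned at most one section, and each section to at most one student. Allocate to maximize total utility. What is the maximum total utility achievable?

Optimal: Okafor→Section 10am (75 points), Petrov→Section 1pm (90 points), Ivanova→Section 11am (88 points), Santos→Section 4pm (89 points) — total 75+90+88+89 = 342 points.
Swapping Ivanova↔Okafor (Ivanova→Section 10am 27 points, Okafor→Section 11am 21 points) loses 115.

Maximum total: 342 points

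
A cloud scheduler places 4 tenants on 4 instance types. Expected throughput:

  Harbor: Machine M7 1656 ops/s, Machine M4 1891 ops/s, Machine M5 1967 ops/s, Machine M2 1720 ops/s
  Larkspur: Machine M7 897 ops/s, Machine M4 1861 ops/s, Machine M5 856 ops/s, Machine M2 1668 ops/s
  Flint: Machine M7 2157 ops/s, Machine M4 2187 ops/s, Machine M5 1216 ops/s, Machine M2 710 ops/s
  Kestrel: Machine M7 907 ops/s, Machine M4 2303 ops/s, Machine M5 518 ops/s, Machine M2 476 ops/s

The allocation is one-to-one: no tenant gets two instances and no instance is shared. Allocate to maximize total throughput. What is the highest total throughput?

Optimal: Harbor→Machine M5 (1967 ops/s), Larkspur→Machine M2 (1668 ops/s), Flint→Machine M7 (2157 ops/s), Kestrel→Machine M4 (2303 ops/s) — total 1967+1668+2157+2303 = 8095 ops/s.
Row-greedy (each tenant in turn takes its best remaining instance) gives 6461 ops/s, worse by 1634.
Swapping Harbor↔Larkspur (Harbor→Machine M2 1720 ops/s, Larkspur→Machine M5 856 ops/s) loses 1059.
Every other assignment is strictly worse.

Max total: 8095 ops/s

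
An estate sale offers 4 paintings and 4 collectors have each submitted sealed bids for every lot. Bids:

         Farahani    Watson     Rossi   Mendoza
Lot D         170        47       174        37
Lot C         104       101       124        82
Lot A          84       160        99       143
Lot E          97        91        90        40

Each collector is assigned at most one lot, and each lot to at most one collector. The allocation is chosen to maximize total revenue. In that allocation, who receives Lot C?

Treat this as an assignment problem: match each collector to one lot.
Optimal: Farahani→Lot D ($170), Watson→Lot E ($91), Rossi→Lot C ($124), Mendoza→Lot A ($143) — total 170+91+124+143 = $528.
Row-greedy (each collector in turn takes its best remaining lot) gives $494, worse by 34.
Swapping Watson↔Farahani (Watson→Lot D $47, Farahani→Lot E $97) loses 117.
Checked against all permutations: $528 is optimal.
Rossi's own top lot is Lot D ($174), but forcing Rossi→Lot D and reassigning the rest optimally gives only $515 — worse by 13.

Rossi receives Lot C.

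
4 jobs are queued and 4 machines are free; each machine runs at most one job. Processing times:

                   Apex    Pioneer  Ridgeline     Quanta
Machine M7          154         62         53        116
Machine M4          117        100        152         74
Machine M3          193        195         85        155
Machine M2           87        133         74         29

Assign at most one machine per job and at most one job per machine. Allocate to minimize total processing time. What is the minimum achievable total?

Min total: 293 min

Treat this as an assignment problem: match each job to one machine.
Optimal: Apex→Machine M4 (117 min), Pioneer→Machine M7 (62 min), Ridgeline→Machine M3 (85 min), Quanta→Machine M2 (29 min) — total 117+62+85+29 = 293 min.
Min-entry greedy (repeatedly take the single cheapest remaining cell) gives 375 min, worse by 82.
Next-best assignment: Apex→Machine M2, Pioneer→Machine M7, Ridgeline→Machine M3, Quanta→Machine M4 = 308 min.
Checked against all permutations: 293 min is optimal.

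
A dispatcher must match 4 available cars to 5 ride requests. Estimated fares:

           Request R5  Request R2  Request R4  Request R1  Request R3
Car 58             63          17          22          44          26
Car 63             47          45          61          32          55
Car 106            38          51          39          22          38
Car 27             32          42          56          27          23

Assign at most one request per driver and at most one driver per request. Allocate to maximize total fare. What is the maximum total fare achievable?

Treat this as an assignment problem: match each driver to one request.
Optimal: Car 58→Request R5 ($63), Car 63→Request R3 ($55), Car 106→Request R2 ($51), Car 27→Request R4 ($56) — total 63+55+51+56 = $225.
Column-greedy (each request in turn goes to its best remaining driver) gives $202, worse by 23.

Max total: $225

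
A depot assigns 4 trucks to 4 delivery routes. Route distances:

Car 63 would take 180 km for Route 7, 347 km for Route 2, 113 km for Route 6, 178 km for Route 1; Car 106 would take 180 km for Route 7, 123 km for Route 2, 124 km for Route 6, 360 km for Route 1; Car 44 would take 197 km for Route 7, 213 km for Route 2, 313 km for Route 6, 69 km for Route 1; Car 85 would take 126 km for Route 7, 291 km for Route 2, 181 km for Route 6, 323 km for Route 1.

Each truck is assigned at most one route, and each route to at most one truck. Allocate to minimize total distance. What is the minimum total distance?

Minimum total: 431 km

Optimal: Car 63→Route 6 (113 km), Car 106→Route 2 (123 km), Car 44→Route 1 (69 km), Car 85→Route 7 (126 km) — total 113+123+69+126 = 431 km.
Checked against all permutations: 431 km is optimal.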